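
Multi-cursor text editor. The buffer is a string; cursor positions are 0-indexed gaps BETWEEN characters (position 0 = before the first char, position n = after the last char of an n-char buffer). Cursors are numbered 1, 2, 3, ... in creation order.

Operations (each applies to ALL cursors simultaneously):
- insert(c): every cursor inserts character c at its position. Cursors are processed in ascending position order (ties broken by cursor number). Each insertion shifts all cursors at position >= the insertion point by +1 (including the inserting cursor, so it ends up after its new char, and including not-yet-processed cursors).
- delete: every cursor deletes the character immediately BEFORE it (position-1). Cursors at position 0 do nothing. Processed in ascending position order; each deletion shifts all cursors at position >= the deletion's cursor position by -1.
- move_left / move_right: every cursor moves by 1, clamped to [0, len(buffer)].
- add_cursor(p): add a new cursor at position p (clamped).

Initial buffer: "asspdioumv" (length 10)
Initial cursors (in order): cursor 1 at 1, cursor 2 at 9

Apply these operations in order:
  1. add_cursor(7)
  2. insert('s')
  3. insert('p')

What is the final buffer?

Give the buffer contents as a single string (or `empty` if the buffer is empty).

Answer: aspsspdiospumspv

Derivation:
After op 1 (add_cursor(7)): buffer="asspdioumv" (len 10), cursors c1@1 c3@7 c2@9, authorship ..........
After op 2 (insert('s')): buffer="assspdiosumsv" (len 13), cursors c1@2 c3@9 c2@12, authorship .1......3..2.
After op 3 (insert('p')): buffer="aspsspdiospumspv" (len 16), cursors c1@3 c3@11 c2@15, authorship .11......33..22.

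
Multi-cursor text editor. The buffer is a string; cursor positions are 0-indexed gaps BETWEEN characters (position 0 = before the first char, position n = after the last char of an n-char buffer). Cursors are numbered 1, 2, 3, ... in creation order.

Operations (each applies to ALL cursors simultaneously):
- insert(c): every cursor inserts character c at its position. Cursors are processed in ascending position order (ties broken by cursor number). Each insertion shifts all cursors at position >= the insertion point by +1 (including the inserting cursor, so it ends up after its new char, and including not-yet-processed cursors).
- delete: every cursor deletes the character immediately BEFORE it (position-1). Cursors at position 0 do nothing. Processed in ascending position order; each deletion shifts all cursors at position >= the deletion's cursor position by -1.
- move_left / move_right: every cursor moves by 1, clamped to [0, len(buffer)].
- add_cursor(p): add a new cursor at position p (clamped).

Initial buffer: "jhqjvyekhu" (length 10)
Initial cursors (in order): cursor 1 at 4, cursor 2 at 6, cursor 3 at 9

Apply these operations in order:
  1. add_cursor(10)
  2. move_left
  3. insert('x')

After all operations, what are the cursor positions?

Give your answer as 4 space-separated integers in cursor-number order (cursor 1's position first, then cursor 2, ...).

Answer: 4 7 11 13

Derivation:
After op 1 (add_cursor(10)): buffer="jhqjvyekhu" (len 10), cursors c1@4 c2@6 c3@9 c4@10, authorship ..........
After op 2 (move_left): buffer="jhqjvyekhu" (len 10), cursors c1@3 c2@5 c3@8 c4@9, authorship ..........
After op 3 (insert('x')): buffer="jhqxjvxyekxhxu" (len 14), cursors c1@4 c2@7 c3@11 c4@13, authorship ...1..2...3.4.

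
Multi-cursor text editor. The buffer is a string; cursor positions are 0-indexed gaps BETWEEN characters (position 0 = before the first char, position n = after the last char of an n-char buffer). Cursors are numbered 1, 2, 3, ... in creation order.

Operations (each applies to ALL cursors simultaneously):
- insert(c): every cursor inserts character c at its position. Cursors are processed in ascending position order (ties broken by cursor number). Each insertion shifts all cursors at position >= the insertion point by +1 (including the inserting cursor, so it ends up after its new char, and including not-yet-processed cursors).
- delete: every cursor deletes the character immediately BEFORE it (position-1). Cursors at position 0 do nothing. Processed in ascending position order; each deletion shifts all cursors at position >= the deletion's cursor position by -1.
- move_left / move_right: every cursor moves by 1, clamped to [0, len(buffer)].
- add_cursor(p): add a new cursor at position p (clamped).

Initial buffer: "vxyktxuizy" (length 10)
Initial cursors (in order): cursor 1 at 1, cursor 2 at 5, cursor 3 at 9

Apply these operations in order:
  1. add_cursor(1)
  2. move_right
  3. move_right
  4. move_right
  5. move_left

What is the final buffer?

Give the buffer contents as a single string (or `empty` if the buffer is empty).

Answer: vxyktxuizy

Derivation:
After op 1 (add_cursor(1)): buffer="vxyktxuizy" (len 10), cursors c1@1 c4@1 c2@5 c3@9, authorship ..........
After op 2 (move_right): buffer="vxyktxuizy" (len 10), cursors c1@2 c4@2 c2@6 c3@10, authorship ..........
After op 3 (move_right): buffer="vxyktxuizy" (len 10), cursors c1@3 c4@3 c2@7 c3@10, authorship ..........
After op 4 (move_right): buffer="vxyktxuizy" (len 10), cursors c1@4 c4@4 c2@8 c3@10, authorship ..........
After op 5 (move_left): buffer="vxyktxuizy" (len 10), cursors c1@3 c4@3 c2@7 c3@9, authorship ..........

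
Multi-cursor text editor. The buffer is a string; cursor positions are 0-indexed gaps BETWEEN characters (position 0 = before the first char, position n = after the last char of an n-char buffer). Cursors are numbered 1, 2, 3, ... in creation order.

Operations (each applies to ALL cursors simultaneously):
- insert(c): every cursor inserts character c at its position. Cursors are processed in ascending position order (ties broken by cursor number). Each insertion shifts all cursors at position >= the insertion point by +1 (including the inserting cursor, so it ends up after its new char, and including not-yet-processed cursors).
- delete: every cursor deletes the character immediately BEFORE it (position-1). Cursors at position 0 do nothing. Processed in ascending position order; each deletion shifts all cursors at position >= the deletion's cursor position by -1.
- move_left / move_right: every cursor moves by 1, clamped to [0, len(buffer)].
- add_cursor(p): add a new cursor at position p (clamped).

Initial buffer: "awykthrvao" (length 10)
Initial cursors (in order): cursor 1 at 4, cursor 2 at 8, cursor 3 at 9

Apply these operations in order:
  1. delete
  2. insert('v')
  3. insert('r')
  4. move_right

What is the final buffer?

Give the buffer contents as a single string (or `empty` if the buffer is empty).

Answer: awyvrthrvvrro

Derivation:
After op 1 (delete): buffer="awythro" (len 7), cursors c1@3 c2@6 c3@6, authorship .......
After op 2 (insert('v')): buffer="awyvthrvvo" (len 10), cursors c1@4 c2@9 c3@9, authorship ...1...23.
After op 3 (insert('r')): buffer="awyvrthrvvrro" (len 13), cursors c1@5 c2@12 c3@12, authorship ...11...2323.
After op 4 (move_right): buffer="awyvrthrvvrro" (len 13), cursors c1@6 c2@13 c3@13, authorship ...11...2323.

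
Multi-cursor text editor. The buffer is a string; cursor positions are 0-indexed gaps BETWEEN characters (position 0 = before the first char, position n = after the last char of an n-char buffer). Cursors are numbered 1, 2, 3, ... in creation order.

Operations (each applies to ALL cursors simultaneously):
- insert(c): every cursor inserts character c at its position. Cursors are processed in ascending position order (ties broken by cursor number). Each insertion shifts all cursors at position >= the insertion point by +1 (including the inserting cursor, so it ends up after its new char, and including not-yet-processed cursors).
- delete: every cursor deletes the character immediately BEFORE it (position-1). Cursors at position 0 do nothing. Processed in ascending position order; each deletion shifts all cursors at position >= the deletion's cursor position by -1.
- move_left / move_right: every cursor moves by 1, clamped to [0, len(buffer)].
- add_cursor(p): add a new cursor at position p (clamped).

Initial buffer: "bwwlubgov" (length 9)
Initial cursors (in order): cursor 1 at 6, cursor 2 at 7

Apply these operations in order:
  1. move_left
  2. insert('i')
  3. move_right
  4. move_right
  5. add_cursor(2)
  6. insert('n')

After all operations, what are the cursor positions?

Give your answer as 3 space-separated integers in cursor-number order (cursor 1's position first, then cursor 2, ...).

After op 1 (move_left): buffer="bwwlubgov" (len 9), cursors c1@5 c2@6, authorship .........
After op 2 (insert('i')): buffer="bwwluibigov" (len 11), cursors c1@6 c2@8, authorship .....1.2...
After op 3 (move_right): buffer="bwwluibigov" (len 11), cursors c1@7 c2@9, authorship .....1.2...
After op 4 (move_right): buffer="bwwluibigov" (len 11), cursors c1@8 c2@10, authorship .....1.2...
After op 5 (add_cursor(2)): buffer="bwwluibigov" (len 11), cursors c3@2 c1@8 c2@10, authorship .....1.2...
After op 6 (insert('n')): buffer="bwnwluibingonv" (len 14), cursors c3@3 c1@10 c2@13, authorship ..3...1.21..2.

Answer: 10 13 3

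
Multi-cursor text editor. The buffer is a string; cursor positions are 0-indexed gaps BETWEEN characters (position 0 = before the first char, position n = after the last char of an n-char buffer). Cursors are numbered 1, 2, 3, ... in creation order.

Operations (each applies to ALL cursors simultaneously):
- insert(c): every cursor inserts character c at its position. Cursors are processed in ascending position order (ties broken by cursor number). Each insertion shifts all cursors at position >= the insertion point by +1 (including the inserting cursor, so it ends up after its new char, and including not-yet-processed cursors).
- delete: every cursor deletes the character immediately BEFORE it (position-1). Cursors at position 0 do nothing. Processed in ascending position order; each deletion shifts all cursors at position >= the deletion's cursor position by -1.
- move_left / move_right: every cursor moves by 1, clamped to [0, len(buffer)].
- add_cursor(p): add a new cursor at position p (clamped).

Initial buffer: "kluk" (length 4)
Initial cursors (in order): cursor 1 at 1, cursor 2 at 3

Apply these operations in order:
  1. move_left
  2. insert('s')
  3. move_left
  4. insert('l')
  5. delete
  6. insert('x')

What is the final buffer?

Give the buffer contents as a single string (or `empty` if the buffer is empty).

After op 1 (move_left): buffer="kluk" (len 4), cursors c1@0 c2@2, authorship ....
After op 2 (insert('s')): buffer="sklsuk" (len 6), cursors c1@1 c2@4, authorship 1..2..
After op 3 (move_left): buffer="sklsuk" (len 6), cursors c1@0 c2@3, authorship 1..2..
After op 4 (insert('l')): buffer="lskllsuk" (len 8), cursors c1@1 c2@5, authorship 11..22..
After op 5 (delete): buffer="sklsuk" (len 6), cursors c1@0 c2@3, authorship 1..2..
After op 6 (insert('x')): buffer="xsklxsuk" (len 8), cursors c1@1 c2@5, authorship 11..22..

Answer: xsklxsuk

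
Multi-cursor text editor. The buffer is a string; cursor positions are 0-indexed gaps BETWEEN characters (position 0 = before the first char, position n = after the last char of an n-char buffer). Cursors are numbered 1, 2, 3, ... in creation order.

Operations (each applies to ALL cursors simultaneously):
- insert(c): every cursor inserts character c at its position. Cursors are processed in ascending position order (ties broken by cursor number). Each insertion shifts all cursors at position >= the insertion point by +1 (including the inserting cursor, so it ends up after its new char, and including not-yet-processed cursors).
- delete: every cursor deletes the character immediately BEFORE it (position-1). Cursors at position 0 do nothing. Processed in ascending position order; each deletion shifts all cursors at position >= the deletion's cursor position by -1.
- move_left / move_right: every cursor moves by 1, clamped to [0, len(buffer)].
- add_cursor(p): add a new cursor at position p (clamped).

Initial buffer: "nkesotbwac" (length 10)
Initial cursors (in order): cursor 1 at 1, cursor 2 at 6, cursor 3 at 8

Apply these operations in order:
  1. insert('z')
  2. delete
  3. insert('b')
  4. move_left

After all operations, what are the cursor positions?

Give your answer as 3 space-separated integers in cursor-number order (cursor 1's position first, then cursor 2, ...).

After op 1 (insert('z')): buffer="nzkesotzbwzac" (len 13), cursors c1@2 c2@8 c3@11, authorship .1.....2..3..
After op 2 (delete): buffer="nkesotbwac" (len 10), cursors c1@1 c2@6 c3@8, authorship ..........
After op 3 (insert('b')): buffer="nbkesotbbwbac" (len 13), cursors c1@2 c2@8 c3@11, authorship .1.....2..3..
After op 4 (move_left): buffer="nbkesotbbwbac" (len 13), cursors c1@1 c2@7 c3@10, authorship .1.....2..3..

Answer: 1 7 10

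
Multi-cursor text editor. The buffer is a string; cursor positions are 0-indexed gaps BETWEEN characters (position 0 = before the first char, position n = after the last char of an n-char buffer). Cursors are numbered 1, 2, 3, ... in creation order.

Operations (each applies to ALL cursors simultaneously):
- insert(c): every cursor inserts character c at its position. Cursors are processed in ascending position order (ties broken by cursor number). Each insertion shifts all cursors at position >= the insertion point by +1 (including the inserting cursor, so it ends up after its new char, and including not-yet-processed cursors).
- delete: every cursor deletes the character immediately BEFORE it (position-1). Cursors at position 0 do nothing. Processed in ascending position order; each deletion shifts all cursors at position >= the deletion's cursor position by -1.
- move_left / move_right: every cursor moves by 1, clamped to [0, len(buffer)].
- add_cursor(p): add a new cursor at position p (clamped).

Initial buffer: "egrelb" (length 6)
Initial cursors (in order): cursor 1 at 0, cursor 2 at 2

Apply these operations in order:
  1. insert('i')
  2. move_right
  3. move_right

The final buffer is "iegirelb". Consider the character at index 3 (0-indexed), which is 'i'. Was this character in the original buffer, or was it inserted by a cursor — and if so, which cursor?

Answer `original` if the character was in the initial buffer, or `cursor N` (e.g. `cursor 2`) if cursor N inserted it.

After op 1 (insert('i')): buffer="iegirelb" (len 8), cursors c1@1 c2@4, authorship 1..2....
After op 2 (move_right): buffer="iegirelb" (len 8), cursors c1@2 c2@5, authorship 1..2....
After op 3 (move_right): buffer="iegirelb" (len 8), cursors c1@3 c2@6, authorship 1..2....
Authorship (.=original, N=cursor N): 1 . . 2 . . . .
Index 3: author = 2

Answer: cursor 2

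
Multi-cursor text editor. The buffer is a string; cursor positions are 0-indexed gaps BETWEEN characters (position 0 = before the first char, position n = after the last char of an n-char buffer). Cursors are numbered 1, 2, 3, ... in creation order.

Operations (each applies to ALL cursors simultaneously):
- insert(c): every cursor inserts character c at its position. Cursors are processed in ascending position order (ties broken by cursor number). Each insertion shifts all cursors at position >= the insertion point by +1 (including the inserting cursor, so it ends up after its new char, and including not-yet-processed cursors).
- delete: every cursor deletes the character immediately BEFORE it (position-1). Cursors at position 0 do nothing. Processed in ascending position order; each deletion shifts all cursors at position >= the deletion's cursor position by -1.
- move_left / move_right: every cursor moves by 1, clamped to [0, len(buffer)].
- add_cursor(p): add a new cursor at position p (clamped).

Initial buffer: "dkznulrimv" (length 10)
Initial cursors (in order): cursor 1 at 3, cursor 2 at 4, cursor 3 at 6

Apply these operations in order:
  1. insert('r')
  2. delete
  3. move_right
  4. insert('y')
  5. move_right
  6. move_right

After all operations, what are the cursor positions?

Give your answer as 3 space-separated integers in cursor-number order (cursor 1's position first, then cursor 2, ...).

Answer: 7 9 12

Derivation:
After op 1 (insert('r')): buffer="dkzrnrulrrimv" (len 13), cursors c1@4 c2@6 c3@9, authorship ...1.2..3....
After op 2 (delete): buffer="dkznulrimv" (len 10), cursors c1@3 c2@4 c3@6, authorship ..........
After op 3 (move_right): buffer="dkznulrimv" (len 10), cursors c1@4 c2@5 c3@7, authorship ..........
After op 4 (insert('y')): buffer="dkznyuylryimv" (len 13), cursors c1@5 c2@7 c3@10, authorship ....1.2..3...
After op 5 (move_right): buffer="dkznyuylryimv" (len 13), cursors c1@6 c2@8 c3@11, authorship ....1.2..3...
After op 6 (move_right): buffer="dkznyuylryimv" (len 13), cursors c1@7 c2@9 c3@12, authorship ....1.2..3...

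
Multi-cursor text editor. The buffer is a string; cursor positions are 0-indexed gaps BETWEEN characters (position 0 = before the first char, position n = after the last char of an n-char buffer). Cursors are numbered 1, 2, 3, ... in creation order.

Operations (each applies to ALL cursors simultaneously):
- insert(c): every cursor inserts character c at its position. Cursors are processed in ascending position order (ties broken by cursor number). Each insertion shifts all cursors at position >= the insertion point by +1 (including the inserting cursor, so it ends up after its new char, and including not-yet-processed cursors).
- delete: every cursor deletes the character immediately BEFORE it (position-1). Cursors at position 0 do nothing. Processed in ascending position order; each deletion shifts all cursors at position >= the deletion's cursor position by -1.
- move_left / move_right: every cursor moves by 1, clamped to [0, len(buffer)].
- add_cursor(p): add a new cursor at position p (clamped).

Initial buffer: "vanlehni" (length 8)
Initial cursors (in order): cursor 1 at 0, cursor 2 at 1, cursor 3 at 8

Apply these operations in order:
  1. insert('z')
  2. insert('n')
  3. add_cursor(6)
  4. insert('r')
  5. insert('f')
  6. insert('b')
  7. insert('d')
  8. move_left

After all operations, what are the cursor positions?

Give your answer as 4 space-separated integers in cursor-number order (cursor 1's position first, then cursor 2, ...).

After op 1 (insert('z')): buffer="zvzanlehniz" (len 11), cursors c1@1 c2@3 c3@11, authorship 1.2.......3
After op 2 (insert('n')): buffer="znvznanlehnizn" (len 14), cursors c1@2 c2@5 c3@14, authorship 11.22.......33
After op 3 (add_cursor(6)): buffer="znvznanlehnizn" (len 14), cursors c1@2 c2@5 c4@6 c3@14, authorship 11.22.......33
After op 4 (insert('r')): buffer="znrvznrarnlehniznr" (len 18), cursors c1@3 c2@7 c4@9 c3@18, authorship 111.222.4......333
After op 5 (insert('f')): buffer="znrfvznrfarfnlehniznrf" (len 22), cursors c1@4 c2@9 c4@12 c3@22, authorship 1111.2222.44......3333
After op 6 (insert('b')): buffer="znrfbvznrfbarfbnlehniznrfb" (len 26), cursors c1@5 c2@11 c4@15 c3@26, authorship 11111.22222.444......33333
After op 7 (insert('d')): buffer="znrfbdvznrfbdarfbdnlehniznrfbd" (len 30), cursors c1@6 c2@13 c4@18 c3@30, authorship 111111.222222.4444......333333
After op 8 (move_left): buffer="znrfbdvznrfbdarfbdnlehniznrfbd" (len 30), cursors c1@5 c2@12 c4@17 c3@29, authorship 111111.222222.4444......333333

Answer: 5 12 29 17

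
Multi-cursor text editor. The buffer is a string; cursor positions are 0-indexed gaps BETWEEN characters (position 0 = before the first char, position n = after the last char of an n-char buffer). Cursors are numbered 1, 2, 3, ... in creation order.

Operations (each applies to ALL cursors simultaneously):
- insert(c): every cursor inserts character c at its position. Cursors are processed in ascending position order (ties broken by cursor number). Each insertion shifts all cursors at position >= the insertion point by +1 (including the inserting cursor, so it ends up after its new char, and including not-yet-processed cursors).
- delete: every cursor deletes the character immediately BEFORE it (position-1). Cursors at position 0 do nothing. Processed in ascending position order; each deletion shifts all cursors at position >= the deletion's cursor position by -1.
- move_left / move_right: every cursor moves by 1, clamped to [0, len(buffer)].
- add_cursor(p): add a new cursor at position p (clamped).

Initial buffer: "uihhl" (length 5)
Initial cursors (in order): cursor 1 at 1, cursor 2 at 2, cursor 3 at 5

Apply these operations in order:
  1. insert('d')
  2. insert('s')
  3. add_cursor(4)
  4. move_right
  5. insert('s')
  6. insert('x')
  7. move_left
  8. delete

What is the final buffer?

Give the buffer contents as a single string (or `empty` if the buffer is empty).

Answer: udsixdxshxhldsx

Derivation:
After op 1 (insert('d')): buffer="udidhhld" (len 8), cursors c1@2 c2@4 c3@8, authorship .1.2...3
After op 2 (insert('s')): buffer="udsidshhlds" (len 11), cursors c1@3 c2@6 c3@11, authorship .11.22...33
After op 3 (add_cursor(4)): buffer="udsidshhlds" (len 11), cursors c1@3 c4@4 c2@6 c3@11, authorship .11.22...33
After op 4 (move_right): buffer="udsidshhlds" (len 11), cursors c1@4 c4@5 c2@7 c3@11, authorship .11.22...33
After op 5 (insert('s')): buffer="udsisdsshshldss" (len 15), cursors c1@5 c4@7 c2@10 c3@15, authorship .11.1242.2..333
After op 6 (insert('x')): buffer="udsisxdsxshsxhldssx" (len 19), cursors c1@6 c4@9 c2@13 c3@19, authorship .11.112442.22..3333
After op 7 (move_left): buffer="udsisxdsxshsxhldssx" (len 19), cursors c1@5 c4@8 c2@12 c3@18, authorship .11.112442.22..3333
After op 8 (delete): buffer="udsixdxshxhldsx" (len 15), cursors c1@4 c4@6 c2@9 c3@14, authorship .11.1242.2..333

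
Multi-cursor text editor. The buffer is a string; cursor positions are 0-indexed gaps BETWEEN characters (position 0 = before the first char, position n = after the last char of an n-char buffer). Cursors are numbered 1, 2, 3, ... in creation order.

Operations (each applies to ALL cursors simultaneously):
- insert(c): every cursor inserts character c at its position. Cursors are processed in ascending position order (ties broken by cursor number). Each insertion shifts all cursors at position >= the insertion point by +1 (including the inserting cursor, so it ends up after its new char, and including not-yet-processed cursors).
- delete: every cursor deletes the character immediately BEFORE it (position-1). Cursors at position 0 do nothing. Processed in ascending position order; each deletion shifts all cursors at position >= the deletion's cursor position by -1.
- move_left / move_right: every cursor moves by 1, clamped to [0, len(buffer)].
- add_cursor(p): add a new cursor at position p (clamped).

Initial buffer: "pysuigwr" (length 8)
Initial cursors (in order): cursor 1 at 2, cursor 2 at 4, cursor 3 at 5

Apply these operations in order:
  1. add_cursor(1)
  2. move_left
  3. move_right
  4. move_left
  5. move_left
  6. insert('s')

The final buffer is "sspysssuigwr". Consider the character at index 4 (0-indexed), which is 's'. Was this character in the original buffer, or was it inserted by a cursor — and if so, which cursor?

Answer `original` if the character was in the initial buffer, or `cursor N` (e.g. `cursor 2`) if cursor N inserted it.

Answer: cursor 2

Derivation:
After op 1 (add_cursor(1)): buffer="pysuigwr" (len 8), cursors c4@1 c1@2 c2@4 c3@5, authorship ........
After op 2 (move_left): buffer="pysuigwr" (len 8), cursors c4@0 c1@1 c2@3 c3@4, authorship ........
After op 3 (move_right): buffer="pysuigwr" (len 8), cursors c4@1 c1@2 c2@4 c3@5, authorship ........
After op 4 (move_left): buffer="pysuigwr" (len 8), cursors c4@0 c1@1 c2@3 c3@4, authorship ........
After op 5 (move_left): buffer="pysuigwr" (len 8), cursors c1@0 c4@0 c2@2 c3@3, authorship ........
After op 6 (insert('s')): buffer="sspysssuigwr" (len 12), cursors c1@2 c4@2 c2@5 c3@7, authorship 14..2.3.....
Authorship (.=original, N=cursor N): 1 4 . . 2 . 3 . . . . .
Index 4: author = 2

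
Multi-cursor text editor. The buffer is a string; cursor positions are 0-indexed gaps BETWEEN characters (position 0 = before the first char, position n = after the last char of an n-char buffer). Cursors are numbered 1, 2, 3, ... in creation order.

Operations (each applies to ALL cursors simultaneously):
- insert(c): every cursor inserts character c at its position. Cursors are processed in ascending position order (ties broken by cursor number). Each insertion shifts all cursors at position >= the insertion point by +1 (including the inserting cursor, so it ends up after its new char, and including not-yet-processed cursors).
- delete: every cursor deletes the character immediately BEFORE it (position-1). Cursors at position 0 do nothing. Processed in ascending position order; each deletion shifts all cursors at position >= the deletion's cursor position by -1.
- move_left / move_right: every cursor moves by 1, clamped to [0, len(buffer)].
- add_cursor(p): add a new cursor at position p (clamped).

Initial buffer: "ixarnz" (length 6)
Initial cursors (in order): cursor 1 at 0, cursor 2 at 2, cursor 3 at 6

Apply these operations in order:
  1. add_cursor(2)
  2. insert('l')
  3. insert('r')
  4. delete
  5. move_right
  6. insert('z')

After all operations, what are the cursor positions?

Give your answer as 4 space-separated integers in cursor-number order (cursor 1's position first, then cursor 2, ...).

After op 1 (add_cursor(2)): buffer="ixarnz" (len 6), cursors c1@0 c2@2 c4@2 c3@6, authorship ......
After op 2 (insert('l')): buffer="lixllarnzl" (len 10), cursors c1@1 c2@5 c4@5 c3@10, authorship 1..24....3
After op 3 (insert('r')): buffer="lrixllrrarnzlr" (len 14), cursors c1@2 c2@8 c4@8 c3@14, authorship 11..2424....33
After op 4 (delete): buffer="lixllarnzl" (len 10), cursors c1@1 c2@5 c4@5 c3@10, authorship 1..24....3
After op 5 (move_right): buffer="lixllarnzl" (len 10), cursors c1@2 c2@6 c4@6 c3@10, authorship 1..24....3
After op 6 (insert('z')): buffer="lizxllazzrnzlz" (len 14), cursors c1@3 c2@9 c4@9 c3@14, authorship 1.1.24.24...33

Answer: 3 9 14 9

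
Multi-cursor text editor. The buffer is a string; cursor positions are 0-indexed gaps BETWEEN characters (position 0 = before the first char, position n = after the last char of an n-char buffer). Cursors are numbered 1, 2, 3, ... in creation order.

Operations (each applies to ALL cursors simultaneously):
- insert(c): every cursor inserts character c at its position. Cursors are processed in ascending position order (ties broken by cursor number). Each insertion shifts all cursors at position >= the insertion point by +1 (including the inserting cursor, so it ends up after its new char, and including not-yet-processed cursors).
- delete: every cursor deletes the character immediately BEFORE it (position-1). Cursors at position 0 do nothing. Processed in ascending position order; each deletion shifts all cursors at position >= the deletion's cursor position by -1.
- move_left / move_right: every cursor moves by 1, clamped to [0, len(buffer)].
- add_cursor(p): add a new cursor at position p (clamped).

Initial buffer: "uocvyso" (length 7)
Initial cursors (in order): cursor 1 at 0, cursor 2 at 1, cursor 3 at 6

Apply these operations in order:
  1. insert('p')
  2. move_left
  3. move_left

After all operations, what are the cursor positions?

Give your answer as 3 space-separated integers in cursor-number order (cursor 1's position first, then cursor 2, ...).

Answer: 0 1 7

Derivation:
After op 1 (insert('p')): buffer="pupocvyspo" (len 10), cursors c1@1 c2@3 c3@9, authorship 1.2.....3.
After op 2 (move_left): buffer="pupocvyspo" (len 10), cursors c1@0 c2@2 c3@8, authorship 1.2.....3.
After op 3 (move_left): buffer="pupocvyspo" (len 10), cursors c1@0 c2@1 c3@7, authorship 1.2.....3.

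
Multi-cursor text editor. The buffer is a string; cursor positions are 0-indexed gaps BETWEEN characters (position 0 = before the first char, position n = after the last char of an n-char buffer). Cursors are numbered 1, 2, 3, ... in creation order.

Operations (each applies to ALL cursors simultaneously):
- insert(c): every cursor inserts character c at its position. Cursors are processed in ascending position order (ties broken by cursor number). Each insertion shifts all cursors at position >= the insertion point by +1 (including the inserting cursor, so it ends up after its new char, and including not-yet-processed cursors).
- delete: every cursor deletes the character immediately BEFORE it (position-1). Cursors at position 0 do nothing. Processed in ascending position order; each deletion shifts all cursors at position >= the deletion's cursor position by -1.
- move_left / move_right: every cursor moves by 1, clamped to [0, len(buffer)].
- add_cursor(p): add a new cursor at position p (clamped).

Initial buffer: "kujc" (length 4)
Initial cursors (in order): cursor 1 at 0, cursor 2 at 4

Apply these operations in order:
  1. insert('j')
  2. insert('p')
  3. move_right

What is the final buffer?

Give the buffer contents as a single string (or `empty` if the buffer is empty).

After op 1 (insert('j')): buffer="jkujcj" (len 6), cursors c1@1 c2@6, authorship 1....2
After op 2 (insert('p')): buffer="jpkujcjp" (len 8), cursors c1@2 c2@8, authorship 11....22
After op 3 (move_right): buffer="jpkujcjp" (len 8), cursors c1@3 c2@8, authorship 11....22

Answer: jpkujcjp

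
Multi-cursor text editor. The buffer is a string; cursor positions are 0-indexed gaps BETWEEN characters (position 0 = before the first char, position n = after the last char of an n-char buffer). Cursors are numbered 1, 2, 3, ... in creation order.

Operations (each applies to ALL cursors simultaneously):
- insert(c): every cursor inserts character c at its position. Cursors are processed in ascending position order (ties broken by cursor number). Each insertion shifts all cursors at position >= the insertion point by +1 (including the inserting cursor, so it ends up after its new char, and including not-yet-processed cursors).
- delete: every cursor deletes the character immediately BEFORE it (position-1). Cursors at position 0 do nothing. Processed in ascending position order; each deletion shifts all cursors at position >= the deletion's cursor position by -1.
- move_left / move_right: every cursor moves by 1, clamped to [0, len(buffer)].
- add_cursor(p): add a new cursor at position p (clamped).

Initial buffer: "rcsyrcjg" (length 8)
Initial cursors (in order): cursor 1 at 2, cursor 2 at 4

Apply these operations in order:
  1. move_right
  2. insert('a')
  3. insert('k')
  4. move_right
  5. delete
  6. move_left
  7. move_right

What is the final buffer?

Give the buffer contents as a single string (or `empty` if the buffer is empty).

After op 1 (move_right): buffer="rcsyrcjg" (len 8), cursors c1@3 c2@5, authorship ........
After op 2 (insert('a')): buffer="rcsayracjg" (len 10), cursors c1@4 c2@7, authorship ...1..2...
After op 3 (insert('k')): buffer="rcsakyrakcjg" (len 12), cursors c1@5 c2@9, authorship ...11..22...
After op 4 (move_right): buffer="rcsakyrakcjg" (len 12), cursors c1@6 c2@10, authorship ...11..22...
After op 5 (delete): buffer="rcsakrakjg" (len 10), cursors c1@5 c2@8, authorship ...11.22..
After op 6 (move_left): buffer="rcsakrakjg" (len 10), cursors c1@4 c2@7, authorship ...11.22..
After op 7 (move_right): buffer="rcsakrakjg" (len 10), cursors c1@5 c2@8, authorship ...11.22..

Answer: rcsakrakjg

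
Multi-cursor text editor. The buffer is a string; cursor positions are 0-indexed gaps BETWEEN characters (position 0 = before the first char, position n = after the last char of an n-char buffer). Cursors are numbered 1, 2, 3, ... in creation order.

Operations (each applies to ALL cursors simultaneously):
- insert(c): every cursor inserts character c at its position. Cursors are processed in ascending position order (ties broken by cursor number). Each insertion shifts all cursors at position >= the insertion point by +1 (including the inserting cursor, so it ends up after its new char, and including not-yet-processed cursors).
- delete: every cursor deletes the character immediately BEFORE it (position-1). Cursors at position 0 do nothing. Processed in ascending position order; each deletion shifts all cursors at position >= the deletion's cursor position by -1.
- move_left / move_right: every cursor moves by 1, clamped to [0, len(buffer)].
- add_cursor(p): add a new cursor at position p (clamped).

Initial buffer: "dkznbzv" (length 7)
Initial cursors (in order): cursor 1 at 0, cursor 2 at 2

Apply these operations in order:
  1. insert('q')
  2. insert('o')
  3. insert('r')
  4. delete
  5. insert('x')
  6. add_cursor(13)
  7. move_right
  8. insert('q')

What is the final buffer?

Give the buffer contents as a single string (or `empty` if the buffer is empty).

Answer: qoxdqkqoxzqnbzvq

Derivation:
After op 1 (insert('q')): buffer="qdkqznbzv" (len 9), cursors c1@1 c2@4, authorship 1..2.....
After op 2 (insert('o')): buffer="qodkqoznbzv" (len 11), cursors c1@2 c2@6, authorship 11..22.....
After op 3 (insert('r')): buffer="qordkqorznbzv" (len 13), cursors c1@3 c2@8, authorship 111..222.....
After op 4 (delete): buffer="qodkqoznbzv" (len 11), cursors c1@2 c2@6, authorship 11..22.....
After op 5 (insert('x')): buffer="qoxdkqoxznbzv" (len 13), cursors c1@3 c2@8, authorship 111..222.....
After op 6 (add_cursor(13)): buffer="qoxdkqoxznbzv" (len 13), cursors c1@3 c2@8 c3@13, authorship 111..222.....
After op 7 (move_right): buffer="qoxdkqoxznbzv" (len 13), cursors c1@4 c2@9 c3@13, authorship 111..222.....
After op 8 (insert('q')): buffer="qoxdqkqoxzqnbzvq" (len 16), cursors c1@5 c2@11 c3@16, authorship 111.1.222.2....3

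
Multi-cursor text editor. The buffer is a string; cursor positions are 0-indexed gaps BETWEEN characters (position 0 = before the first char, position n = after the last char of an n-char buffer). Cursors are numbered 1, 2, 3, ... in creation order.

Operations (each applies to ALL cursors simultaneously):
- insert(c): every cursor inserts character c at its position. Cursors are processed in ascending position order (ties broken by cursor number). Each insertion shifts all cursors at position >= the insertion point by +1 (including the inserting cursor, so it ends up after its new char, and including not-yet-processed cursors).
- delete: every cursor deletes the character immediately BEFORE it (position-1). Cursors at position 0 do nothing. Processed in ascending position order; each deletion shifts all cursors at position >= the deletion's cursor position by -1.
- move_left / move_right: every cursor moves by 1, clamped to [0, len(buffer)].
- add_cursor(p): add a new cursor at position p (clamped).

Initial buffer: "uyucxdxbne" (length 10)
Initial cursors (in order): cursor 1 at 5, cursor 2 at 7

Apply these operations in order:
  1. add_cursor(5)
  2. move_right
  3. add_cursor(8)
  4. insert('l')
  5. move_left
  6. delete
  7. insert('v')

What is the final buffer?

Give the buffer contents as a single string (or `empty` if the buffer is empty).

Answer: uyucxvvlxvvlne

Derivation:
After op 1 (add_cursor(5)): buffer="uyucxdxbne" (len 10), cursors c1@5 c3@5 c2@7, authorship ..........
After op 2 (move_right): buffer="uyucxdxbne" (len 10), cursors c1@6 c3@6 c2@8, authorship ..........
After op 3 (add_cursor(8)): buffer="uyucxdxbne" (len 10), cursors c1@6 c3@6 c2@8 c4@8, authorship ..........
After op 4 (insert('l')): buffer="uyucxdllxbllne" (len 14), cursors c1@8 c3@8 c2@12 c4@12, authorship ......13..24..
After op 5 (move_left): buffer="uyucxdllxbllne" (len 14), cursors c1@7 c3@7 c2@11 c4@11, authorship ......13..24..
After op 6 (delete): buffer="uyucxlxlne" (len 10), cursors c1@5 c3@5 c2@7 c4@7, authorship .....3.4..
After op 7 (insert('v')): buffer="uyucxvvlxvvlne" (len 14), cursors c1@7 c3@7 c2@11 c4@11, authorship .....133.244..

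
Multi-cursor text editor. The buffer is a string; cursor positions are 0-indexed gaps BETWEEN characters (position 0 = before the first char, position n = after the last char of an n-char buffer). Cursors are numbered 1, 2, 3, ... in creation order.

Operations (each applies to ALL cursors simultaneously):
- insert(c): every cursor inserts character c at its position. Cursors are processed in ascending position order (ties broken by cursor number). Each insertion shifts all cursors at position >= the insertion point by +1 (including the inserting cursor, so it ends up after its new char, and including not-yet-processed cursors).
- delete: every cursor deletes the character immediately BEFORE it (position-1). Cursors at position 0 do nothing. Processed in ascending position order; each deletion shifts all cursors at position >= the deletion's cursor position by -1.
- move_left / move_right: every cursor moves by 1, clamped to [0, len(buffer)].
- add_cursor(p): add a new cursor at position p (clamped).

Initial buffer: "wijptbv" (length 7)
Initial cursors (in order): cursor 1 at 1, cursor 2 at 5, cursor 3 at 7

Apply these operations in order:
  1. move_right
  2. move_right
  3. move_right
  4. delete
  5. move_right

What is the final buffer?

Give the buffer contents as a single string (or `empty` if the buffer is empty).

Answer: wijt

Derivation:
After op 1 (move_right): buffer="wijptbv" (len 7), cursors c1@2 c2@6 c3@7, authorship .......
After op 2 (move_right): buffer="wijptbv" (len 7), cursors c1@3 c2@7 c3@7, authorship .......
After op 3 (move_right): buffer="wijptbv" (len 7), cursors c1@4 c2@7 c3@7, authorship .......
After op 4 (delete): buffer="wijt" (len 4), cursors c1@3 c2@4 c3@4, authorship ....
After op 5 (move_right): buffer="wijt" (len 4), cursors c1@4 c2@4 c3@4, authorship ....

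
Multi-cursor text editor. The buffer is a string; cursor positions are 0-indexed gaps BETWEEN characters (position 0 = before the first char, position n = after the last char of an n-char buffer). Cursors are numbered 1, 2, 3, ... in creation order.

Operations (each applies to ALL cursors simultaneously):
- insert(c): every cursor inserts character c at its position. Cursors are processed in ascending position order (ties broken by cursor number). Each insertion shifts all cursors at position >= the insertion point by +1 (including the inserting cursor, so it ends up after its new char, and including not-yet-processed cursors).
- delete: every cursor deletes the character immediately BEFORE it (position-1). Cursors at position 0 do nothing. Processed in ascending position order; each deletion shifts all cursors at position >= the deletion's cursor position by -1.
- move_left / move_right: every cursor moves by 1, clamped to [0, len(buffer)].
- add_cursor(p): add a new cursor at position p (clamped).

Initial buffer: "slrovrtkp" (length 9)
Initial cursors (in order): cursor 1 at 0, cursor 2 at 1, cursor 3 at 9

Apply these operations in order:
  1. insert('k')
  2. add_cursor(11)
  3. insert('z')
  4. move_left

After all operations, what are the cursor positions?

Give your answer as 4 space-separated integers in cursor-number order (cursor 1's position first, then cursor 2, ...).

After op 1 (insert('k')): buffer="ksklrovrtkpk" (len 12), cursors c1@1 c2@3 c3@12, authorship 1.2........3
After op 2 (add_cursor(11)): buffer="ksklrovrtkpk" (len 12), cursors c1@1 c2@3 c4@11 c3@12, authorship 1.2........3
After op 3 (insert('z')): buffer="kzskzlrovrtkpzkz" (len 16), cursors c1@2 c2@5 c4@14 c3@16, authorship 11.22........433
After op 4 (move_left): buffer="kzskzlrovrtkpzkz" (len 16), cursors c1@1 c2@4 c4@13 c3@15, authorship 11.22........433

Answer: 1 4 15 13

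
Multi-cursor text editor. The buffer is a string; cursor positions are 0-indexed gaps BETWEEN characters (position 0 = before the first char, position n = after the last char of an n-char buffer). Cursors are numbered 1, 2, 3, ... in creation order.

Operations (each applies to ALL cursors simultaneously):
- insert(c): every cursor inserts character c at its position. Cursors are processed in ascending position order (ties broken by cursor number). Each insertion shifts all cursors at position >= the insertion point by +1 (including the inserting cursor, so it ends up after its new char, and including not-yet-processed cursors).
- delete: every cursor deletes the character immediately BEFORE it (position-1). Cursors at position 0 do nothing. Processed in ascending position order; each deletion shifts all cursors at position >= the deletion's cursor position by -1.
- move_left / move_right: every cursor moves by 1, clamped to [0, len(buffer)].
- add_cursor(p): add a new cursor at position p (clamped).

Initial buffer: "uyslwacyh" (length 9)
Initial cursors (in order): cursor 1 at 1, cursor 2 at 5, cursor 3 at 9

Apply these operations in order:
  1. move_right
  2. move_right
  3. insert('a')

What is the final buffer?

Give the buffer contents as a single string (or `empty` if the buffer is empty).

After op 1 (move_right): buffer="uyslwacyh" (len 9), cursors c1@2 c2@6 c3@9, authorship .........
After op 2 (move_right): buffer="uyslwacyh" (len 9), cursors c1@3 c2@7 c3@9, authorship .........
After op 3 (insert('a')): buffer="uysalwacayha" (len 12), cursors c1@4 c2@9 c3@12, authorship ...1....2..3

Answer: uysalwacayha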